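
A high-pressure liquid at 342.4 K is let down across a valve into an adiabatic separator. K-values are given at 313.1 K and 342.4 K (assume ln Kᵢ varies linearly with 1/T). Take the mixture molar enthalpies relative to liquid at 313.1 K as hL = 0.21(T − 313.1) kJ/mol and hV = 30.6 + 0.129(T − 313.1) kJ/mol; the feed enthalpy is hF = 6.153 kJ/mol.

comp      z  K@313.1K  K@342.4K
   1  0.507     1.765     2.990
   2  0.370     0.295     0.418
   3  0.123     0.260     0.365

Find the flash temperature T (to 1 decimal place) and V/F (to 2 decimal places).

T = 316.9 K, V/F = 0.18

Adiabatic flash: solve Rachford–Rice at each trial T, then check hF = ψ·hV(T) + (1−ψ)·hL(T).
  T = 313.1 K: K = (1.765, 0.295, 0.260), RR gives ψ = 0.066, H_out = 2.016 kJ/mol
  T = 342.4 K: K = (2.990, 0.418, 0.365), RR gives ψ = 0.603, H_out = 23.183 kJ/mol
  T = 327.8 K: K = (2.327, 0.354, 0.311), RR gives ψ = 0.400, H_out = 14.854 kJ/mol
  T = 320.5 K: K = (2.035, 0.324, 0.285), RR gives ψ = 0.263, H_out = 9.440 kJ/mol
  T = 316.8 K: K = (1.897, 0.309, 0.272), RR gives ψ = 0.175, H_out = 6.066 kJ/mol
  T = 318.6 K: K = (1.963, 0.316, 0.278), RR gives ψ = 0.220, H_out = 7.777 kJ/mol
Linear interpolation between T = 316.8 (H_out = 6.066) and T = 318.6 (H_out = 7.777) on hF = 6.153 gives T ≈ 316.9 K, at which ψ = 0.18.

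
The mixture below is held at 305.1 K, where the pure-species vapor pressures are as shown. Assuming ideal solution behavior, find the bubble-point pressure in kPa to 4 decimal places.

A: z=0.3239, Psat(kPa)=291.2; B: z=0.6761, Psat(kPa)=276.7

Pbub = 281.3966 kPa

At the bubble point ψ → 0, so ΣzᵢKᵢ = 1 with Kᵢ = Pᵢˢᵃᵗ/P ⇒ P = ΣzᵢPᵢˢᵃᵗ.
P = 0.3239·291.2 + 0.6761·276.7 = 281.3966 kPa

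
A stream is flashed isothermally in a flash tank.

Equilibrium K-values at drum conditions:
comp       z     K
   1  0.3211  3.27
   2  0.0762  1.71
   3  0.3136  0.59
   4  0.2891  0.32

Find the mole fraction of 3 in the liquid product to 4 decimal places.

Material balance + equilibrium reduce to Σ zᵢ(Kᵢ−1)/(1+V/F(Kᵢ−1)) = 0.
Check two-phase: ΣzᵢKᵢ = 1.4578 > 1 and Σzᵢ/Kᵢ = 1.5777 > 1, so g(0) = 0.4578 > 0 and g(1) = -0.5777 < 0.
Newton–Raphson from V/F = 0.53:
  V/F = 0.5300: g = -0.10147, g' = -0.7740 → V/F = 0.3989
  V/F = 0.3989: g = 0.00121, g' = -0.8061 → V/F = 0.4004
Converged at V/F = 0.4004.
Compositions from xᵢ = zᵢ/(1+V/F(Kᵢ−1)), yᵢ = Kᵢxᵢ:
  1: x = 0.1682, y = 0.5501
  2: x = 0.0593, y = 0.1015
  3: x = 0.3752, y = 0.2214
  4: x = 0.3973, y = 0.1271

x_3 = 0.3752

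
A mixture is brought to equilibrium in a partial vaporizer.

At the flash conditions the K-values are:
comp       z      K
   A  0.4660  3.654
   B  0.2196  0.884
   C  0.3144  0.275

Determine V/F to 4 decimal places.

Material balance + equilibrium reduce to Σ zᵢ(Kᵢ−1)/(1+V/F(Kᵢ−1)) = 0.
g(0) = ΣzᵢKᵢ − 1 = 0.9834 and g(1) = 1 − Σzᵢ/Kᵢ = -0.5192, so a root lies in (0, 1).
Newton iteration, V/F⁰ = 0.53:
  V/F = 0.5300: g = 0.11658, g' = -1.0059 → V/F = 0.6459
  V/F = 0.6459: g = -0.00054, g' = -1.0335 → V/F = 0.6454
Converged at V/F = 0.6454.

V/F = 0.6454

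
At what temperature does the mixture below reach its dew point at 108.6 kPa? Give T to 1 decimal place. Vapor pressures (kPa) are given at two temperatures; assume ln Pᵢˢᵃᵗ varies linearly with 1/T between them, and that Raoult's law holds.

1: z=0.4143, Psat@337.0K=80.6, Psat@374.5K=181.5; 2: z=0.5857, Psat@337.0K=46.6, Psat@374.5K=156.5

Dew-point temperature: Σzᵢ·P/Pᵢˢᵃᵗ(T) = 1. Interpolate ln Pᵢˢᵃᵗ = aᵢ + bᵢ/T.
  T = 337.0 K: ΣzᵢP/Pᵢˢᵃᵗ = 1.9232
  T = 374.5 K: ΣzᵢP/Pᵢˢᵃᵗ = 0.6543
  T = 355.8 K: ΣzᵢP/Pᵢˢᵃᵗ = 1.0840
  T = 365.1 K: ΣzᵢP/Pᵢˢᵃᵗ = 0.8370
  T = 360.5 K: ΣzᵢP/Pᵢˢᵃᵗ = 0.9494
  T = 358.1 K: ΣzᵢP/Pᵢˢᵃᵗ = 1.0154
  T = 359.3 K: ΣzᵢP/Pᵢˢᵃᵗ = 0.9817
Interpolating between 358.1 K and 359.3 K gives T ≈ 358.6 K.

T = 358.6 K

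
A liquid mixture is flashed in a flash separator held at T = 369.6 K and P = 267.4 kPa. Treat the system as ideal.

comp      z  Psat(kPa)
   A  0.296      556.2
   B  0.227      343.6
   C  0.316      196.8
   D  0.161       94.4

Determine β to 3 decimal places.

β = 0.542

Raoult's law: Kᵢ = Pᵢˢᵃᵗ/P = Pᵢˢᵃᵗ/267.4.
  K_A = 556.2/267.4 = 2.08003, K_B = 343.6/267.4 = 1.28497, K_C = 196.8/267.4 = 0.73598, K_D = 94.4/267.4 = 0.35303
Rachford–Rice: g(β) = Σ zᵢ(Kᵢ−1)/(1+β(Kᵢ−1)) = 0.
Check two-phase: ΣzᵢKᵢ = 1.197 > 1 and Σzᵢ/Kᵢ = 1.204 > 1, so g(0) = 0.197 > 0 and g(1) = -0.204 < 0.
Iterate (Newton) starting at β = 0.5:
  β = 0.500: g = 0.0141, g' = -0.336 → β = 0.542
Converged at β = 0.542.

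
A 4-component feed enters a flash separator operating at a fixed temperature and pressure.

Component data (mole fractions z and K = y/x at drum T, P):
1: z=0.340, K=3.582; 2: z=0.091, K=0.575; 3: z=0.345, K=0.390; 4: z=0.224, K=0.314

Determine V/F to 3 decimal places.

Material balance + equilibrium reduce to Σ zᵢ(Kᵢ−1)/(1+V/F(Kᵢ−1)) = 0.
Check two-phase: ΣzᵢKᵢ = 1.475 > 1 and Σzᵢ/Kᵢ = 1.851 > 1, so g(0) = 0.475 > 0 and g(1) = -0.851 < 0.
Newton–Raphson from V/F = 0.5:
  V/F = 0.500: g = -0.2026, g' = -0.968 → V/F = 0.291
  V/F = 0.291: g = 0.0095, g' = -1.115 → V/F = 0.299
Converged at V/F = 0.299.

V/F = 0.299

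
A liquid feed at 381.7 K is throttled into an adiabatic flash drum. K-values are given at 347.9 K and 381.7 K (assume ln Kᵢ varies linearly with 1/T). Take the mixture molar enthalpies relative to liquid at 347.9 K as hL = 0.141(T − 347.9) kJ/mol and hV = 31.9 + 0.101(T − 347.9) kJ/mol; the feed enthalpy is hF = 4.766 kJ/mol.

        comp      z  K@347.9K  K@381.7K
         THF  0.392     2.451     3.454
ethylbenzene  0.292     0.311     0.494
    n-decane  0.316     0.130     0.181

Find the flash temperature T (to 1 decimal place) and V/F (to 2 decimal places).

T = 353.0 K, V/F = 0.13

Adiabatic flash: solve Rachford–Rice at each trial T, then check hF = ψ·hV(T) + (1−ψ)·hL(T).
  T = 347.9 K: K = (2.451, 0.311, 0.130), RR gives ψ = 0.081, H_out = 2.588 kJ/mol
  T = 381.7 K: K = (3.454, 0.494, 0.181), RR gives ψ = 0.330, H_out = 14.834 kJ/mol
  T = 364.8 K: K = (2.933, 0.396, 0.155), RR gives ψ = 0.220, H_out = 9.255 kJ/mol
  T = 356.4 K: K = (2.688, 0.352, 0.142), RR gives ψ = 0.156, H_out = 6.134 kJ/mol
  T = 352.1 K: K = (2.567, 0.331, 0.136), RR gives ψ = 0.120, H_out = 4.400 kJ/mol
  T = 354.2 K: K = (2.626, 0.341, 0.139), RR gives ψ = 0.138, H_out = 5.261 kJ/mol
Linear interpolation between T = 352.1 (H_out = 4.400) and T = 354.2 (H_out = 5.261) on hF = 4.766 gives T ≈ 353.0 K, at which ψ = 0.13.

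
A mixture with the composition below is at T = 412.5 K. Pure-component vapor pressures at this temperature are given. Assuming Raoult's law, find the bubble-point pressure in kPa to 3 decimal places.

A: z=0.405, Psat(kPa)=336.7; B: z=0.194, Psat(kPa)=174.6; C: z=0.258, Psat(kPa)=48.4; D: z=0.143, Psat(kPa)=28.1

Pbub = 186.741 kPa

At the bubble point ψ → 0, so ΣzᵢKᵢ = 1 with Kᵢ = Pᵢˢᵃᵗ/P ⇒ P = ΣzᵢPᵢˢᵃᵗ.
P = 0.405·336.7 + 0.194·174.6 + 0.258·48.4 + 0.143·28.1 = 186.741 kPa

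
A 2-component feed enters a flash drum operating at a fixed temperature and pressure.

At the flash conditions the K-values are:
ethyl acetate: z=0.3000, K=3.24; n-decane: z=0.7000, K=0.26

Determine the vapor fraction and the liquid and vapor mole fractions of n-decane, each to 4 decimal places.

Let ψ = V/F and solve Σ zᵢ(Kᵢ−1)/(1+ψ(Kᵢ−1)) = 0.
Feasibility: ΣzᵢKᵢ = 1.1540, Σzᵢ/Kᵢ = 2.7849 — both > 1, two phases present.
Binary case is linear: z₁(K₁−1)(1+ψ(K₂−1)) + z₂(K₂−1)(1+ψ(K₁−1)) = 0
⇒ ψ = [z₁(K₁−1)+z₂(K₂−1)] / [−(K₁−1)(K₂−1)] = 0.15400/1.65760 = 0.0929
Compositions from xᵢ = zᵢ/(1+ψ(Kᵢ−1)), yᵢ = Kᵢxᵢ:
  ethyl acetate: x = 0.2483, y = 0.8046
  n-decane: x = 0.7517, y = 0.1954

ψ = 0.0929, x_n-decane = 0.7517, y_n-decane = 0.1954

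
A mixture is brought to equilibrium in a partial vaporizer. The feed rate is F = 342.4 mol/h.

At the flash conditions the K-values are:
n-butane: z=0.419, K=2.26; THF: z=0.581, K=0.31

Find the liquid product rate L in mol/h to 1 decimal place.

L = 292.4 mol/h

Rachford–Rice: g(V/F) = Σ zᵢ(Kᵢ−1)/(1+V/F(Kᵢ−1)) = 0.
Check two-phase: ΣzᵢKᵢ = 1.127 > 1 and Σzᵢ/Kᵢ = 2.060 > 1, so g(0) = 0.127 > 0 and g(1) = -1.060 < 0.
Binary case is linear: z₁(K₁−1)(1+V/F(K₂−1)) + z₂(K₂−1)(1+V/F(K₁−1)) = 0
⇒ V/F = [z₁(K₁−1)+z₂(K₂−1)] / [−(K₁−1)(K₂−1)] = 0.1270/0.8694 = 0.146
Then V = V/F·F = 0.1461·342.4 = 50.0 mol/h and L = F − V = 292.4 mol/h.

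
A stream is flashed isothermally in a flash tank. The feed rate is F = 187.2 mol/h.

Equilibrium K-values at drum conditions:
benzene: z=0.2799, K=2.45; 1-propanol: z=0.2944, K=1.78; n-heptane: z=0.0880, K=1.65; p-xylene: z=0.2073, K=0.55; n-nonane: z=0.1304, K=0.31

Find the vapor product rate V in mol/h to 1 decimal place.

V = 155.7 mol/h

Rachford–Rice: g(ψ) = Σ zᵢ(Kᵢ−1)/(1+ψ(Kᵢ−1)) = 0.
g(0) = ΣzᵢKᵢ − 1 = 0.5094 and g(1) = 1 − Σzᵢ/Kᵢ = -0.1305, so a root lies in (0, 1).
Newton iteration, ψ⁰ = 0.5:
  ψ = 0.5000: g = 0.18592, g' = -0.5263 → ψ = 0.8533
  ψ = 0.8533: g = -0.01415, g' = -0.6753 → ψ = 0.8323
  ψ = 0.8323: g = -0.00025, g' = -0.6522 → ψ = 0.8319
Converged at ψ = 0.8319.
Then V = ψ·F = 0.8319·187.2 = 155.7 mol/h and L = F − V = 31.5 mol/h.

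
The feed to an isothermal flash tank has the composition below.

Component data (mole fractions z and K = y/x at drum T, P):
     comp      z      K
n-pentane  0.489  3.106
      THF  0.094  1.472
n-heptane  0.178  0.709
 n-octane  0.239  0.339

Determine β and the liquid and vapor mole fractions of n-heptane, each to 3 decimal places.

β = 0.816, x_n-heptane = 0.233, y_n-heptane = 0.165

Rachford–Rice: g(β) = Σ zᵢ(Kᵢ−1)/(1+β(Kᵢ−1)) = 0.
Feasibility: ΣzᵢKᵢ = 1.864, Σzᵢ/Kᵢ = 1.177 — both > 1, two phases present.
Newton iteration, β⁰ = 0.5:
  β = 0.500: g = 0.2409, g' = -0.782 → β = 0.808
  β = 0.808: g = 0.0064, g' = -0.815 → β = 0.816
Converged at β = 0.816.
Compositions from xᵢ = zᵢ/(1+β(Kᵢ−1)), yᵢ = Kᵢxᵢ:
  n-pentane: x = 0.180, y = 0.559
  THF: x = 0.068, y = 0.100
  n-heptane: x = 0.233, y = 0.165
  n-octane: x = 0.519, y = 0.176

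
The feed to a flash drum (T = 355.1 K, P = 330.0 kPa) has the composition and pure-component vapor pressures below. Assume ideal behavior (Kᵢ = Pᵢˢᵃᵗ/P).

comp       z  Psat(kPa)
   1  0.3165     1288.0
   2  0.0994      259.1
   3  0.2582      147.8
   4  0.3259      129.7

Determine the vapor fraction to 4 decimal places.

ψ = 0.3549

Raoult's law: Kᵢ = Pᵢˢᵃᵗ/P = Pᵢˢᵃᵗ/330.0.
  K_1 = 1288.0/330.0 = 3.903030, K_2 = 259.1/330.0 = 0.785152, K_3 = 147.8/330.0 = 0.447879, K_4 = 129.7/330.0 = 0.393030
Rachford–Rice: g(ψ) = Σ zᵢ(Kᵢ−1)/(1+ψ(Kᵢ−1)) = 0.
Feasibility: ΣzᵢKᵢ = 1.5571, Σzᵢ/Kᵢ = 1.6134 — both > 1, two phases present.
Iterate (Newton) starting at ψ = 0.68:
  ψ = 0.6800: g = -0.28116, g' = -0.8578 → ψ = 0.3522
  ψ = 0.3522: g = 0.00261, g' = -0.9730 → ψ = 0.3549
Converged at ψ = 0.3549.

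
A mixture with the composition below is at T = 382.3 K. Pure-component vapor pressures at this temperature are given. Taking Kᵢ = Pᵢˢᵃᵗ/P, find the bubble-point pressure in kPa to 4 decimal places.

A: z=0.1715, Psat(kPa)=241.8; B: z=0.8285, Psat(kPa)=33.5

At the bubble point ψ → 0, so ΣzᵢKᵢ = 1 with Kᵢ = Pᵢˢᵃᵗ/P ⇒ P = ΣzᵢPᵢˢᵃᵗ.
P = 0.1715·241.8 + 0.8285·33.5 = 69.2235 kPa

Pbub = 69.2235 kPa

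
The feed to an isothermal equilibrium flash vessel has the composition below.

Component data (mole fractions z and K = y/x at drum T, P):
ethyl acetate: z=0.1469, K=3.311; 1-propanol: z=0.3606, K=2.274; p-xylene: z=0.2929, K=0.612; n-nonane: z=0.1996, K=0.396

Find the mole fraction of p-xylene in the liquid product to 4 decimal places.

Rachford–Rice: g(ψ) = Σ zᵢ(Kᵢ−1)/(1+ψ(Kᵢ−1)) = 0.
Feasibility: ΣzᵢKᵢ = 1.5647, Σzᵢ/Kᵢ = 1.1856 — both > 1, two phases present.
Newton iteration, ψ⁰ = 0.32:
  ψ = 0.3200: g = 0.24232, g' = -0.7240 → ψ = 0.6547
  ψ = 0.6547: g = 0.03382, g' = -0.5767 → ψ = 0.7133
  ψ = 0.7133: g = -0.00010, g' = -0.5816 → ψ = 0.7132
Converged at ψ = 0.7132.
Compositions from xᵢ = zᵢ/(1+ψ(Kᵢ−1)), yᵢ = Kᵢxᵢ:
  ethyl acetate: x = 0.0555, y = 0.1837
  1-propanol: x = 0.1889, y = 0.4296
  p-xylene: x = 0.4050, y = 0.2478
  n-nonane: x = 0.3506, y = 0.1389

x_p-xylene = 0.4050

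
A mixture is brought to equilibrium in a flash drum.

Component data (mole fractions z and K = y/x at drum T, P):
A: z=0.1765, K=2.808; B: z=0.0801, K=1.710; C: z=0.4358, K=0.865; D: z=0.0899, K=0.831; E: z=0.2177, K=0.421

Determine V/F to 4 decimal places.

V/F = 0.3637

Rachford–Rice: g(V/F) = Σ zᵢ(Kᵢ−1)/(1+V/F(Kᵢ−1)) = 0.
g(0) = ΣzᵢKᵢ − 1 = 0.1759 and g(1) = 1 − Σzᵢ/Kᵢ = -0.2388, so a root lies in (0, 1).
Iterate (Newton) starting at V/F = 0.5:
  V/F = 0.5000: g = -0.04752, g' = -0.3379 → V/F = 0.3594
  V/F = 0.3594: g = 0.00157, g' = -0.3657 → V/F = 0.3637
Converged at V/F = 0.3637.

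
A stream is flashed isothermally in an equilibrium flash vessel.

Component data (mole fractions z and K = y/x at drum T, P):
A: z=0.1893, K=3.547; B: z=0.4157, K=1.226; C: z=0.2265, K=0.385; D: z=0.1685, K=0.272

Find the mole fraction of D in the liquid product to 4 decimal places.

x_D = 0.2261

Material balance + equilibrium reduce to Σ zᵢ(Kᵢ−1)/(1+β(Kᵢ−1)) = 0.
Feasibility: ΣzᵢKᵢ = 1.3141, Σzᵢ/Kᵢ = 1.6002 — both > 1, two phases present.
Iterate (Newton) starting at β = 0.5:
  β = 0.5000: g = -0.09754, g' = -0.6541 → β = 0.3509
  β = 0.3509: g = -0.00073, g' = -0.6611 → β = 0.3498
Converged at β = 0.3498.
Compositions from xᵢ = zᵢ/(1+β(Kᵢ−1)), yᵢ = Kᵢxᵢ:
  A: x = 0.1001, y = 0.3551
  B: x = 0.3852, y = 0.4723
  C: x = 0.2886, y = 0.1111
  D: x = 0.2261, y = 0.0615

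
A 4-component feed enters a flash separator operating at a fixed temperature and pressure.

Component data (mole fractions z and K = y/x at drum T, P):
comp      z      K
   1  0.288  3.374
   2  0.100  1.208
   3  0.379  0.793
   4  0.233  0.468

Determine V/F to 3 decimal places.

Newton iteration, V/F⁰ = 0.5:
  V/F = 0.500: g = 0.0751, g' = -0.486 → V/F = 0.655
  V/F = 0.655: g = 0.0051, g' = -0.429 → V/F = 0.666
Converged at V/F = 0.666.

V/F = 0.666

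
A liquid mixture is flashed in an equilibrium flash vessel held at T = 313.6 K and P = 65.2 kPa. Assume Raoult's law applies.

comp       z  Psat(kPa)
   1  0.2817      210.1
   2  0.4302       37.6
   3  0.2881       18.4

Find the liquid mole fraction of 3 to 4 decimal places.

x_3 = 0.3344

Raoult's law: Kᵢ = Pᵢˢᵃᵗ/P = Pᵢˢᵃᵗ/65.2.
  K_1 = 210.1/65.2 = 3.222393, K_2 = 37.6/65.2 = 0.576687, K_3 = 18.4/65.2 = 0.282209
Material balance + equilibrium reduce to Σ zᵢ(Kᵢ−1)/(1+β(Kᵢ−1)) = 0.
Feasibility: ΣzᵢKᵢ = 1.2371, Σzᵢ/Kᵢ = 1.8543 — both > 1, two phases present.
Iterate (Newton) starting at β = 0.5:
  β = 0.5000: g = -0.25703, g' = -0.7973 → β = 0.1776
  β = 0.1776: g = 0.01491, g' = -1.0003 → β = 0.1926
  β = 0.1926: g = 0.00020, g' = -0.9736 → β = 0.1928
Converged at β = 0.1928.
Compositions from xᵢ = zᵢ/(1+β(Kᵢ−1)), yᵢ = Kᵢxᵢ:
  1: x = 0.1972, y = 0.6355
  2: x = 0.4684, y = 0.2701
  3: x = 0.3344, y = 0.0944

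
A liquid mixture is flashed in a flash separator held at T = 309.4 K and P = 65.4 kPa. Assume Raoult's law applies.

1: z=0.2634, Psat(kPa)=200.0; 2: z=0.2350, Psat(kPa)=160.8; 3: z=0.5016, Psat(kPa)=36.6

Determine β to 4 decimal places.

β = 0.8443

Raoult's law: Kᵢ = Pᵢˢᵃᵗ/P = Pᵢˢᵃᵗ/65.4.
  K_1 = 200.0/65.4 = 3.058104, K_2 = 160.8/65.4 = 2.458716, K_3 = 36.6/65.4 = 0.559633
Rachford–Rice: g(β) = Σ zᵢ(Kᵢ−1)/(1+β(Kᵢ−1)) = 0.
g(0) = ΣzᵢKᵢ − 1 = 0.6640 and g(1) = 1 − Σzᵢ/Kᵢ = -0.0780, so a root lies in (0, 1).
Iterate (Newton) starting at β = 0.5:
  β = 0.5000: g = 0.18214, g' = -0.5982 → β = 0.8045
  β = 0.8045: g = 0.01976, g' = -0.4973 → β = 0.8442
  β = 0.8442: g = 0.00004, g' = -0.4958 → β = 0.8443
Converged at β = 0.8443.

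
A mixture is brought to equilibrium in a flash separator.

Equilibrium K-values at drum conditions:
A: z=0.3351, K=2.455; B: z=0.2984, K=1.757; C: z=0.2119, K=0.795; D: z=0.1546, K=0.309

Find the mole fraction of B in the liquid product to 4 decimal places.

x_B = 0.1764

Newton–Raphson from V/F = 0.6:
  V/F = 0.6000: g = 0.18363, g' = -0.5101 → V/F = 0.9600
  V/F = 0.9600: g = -0.03719, g' = -0.8461 → V/F = 0.9161
  V/F = 0.9161: g = -0.00218, g' = -0.7515 → V/F = 0.9132
Converged at V/F = 0.9132.
Compositions from xᵢ = zᵢ/(1+V/F(Kᵢ−1)), yᵢ = Kᵢxᵢ:
  A: x = 0.1439, y = 0.3533
  B: x = 0.1764, y = 0.3100
  C: x = 0.2607, y = 0.2073
  D: x = 0.4190, y = 0.1295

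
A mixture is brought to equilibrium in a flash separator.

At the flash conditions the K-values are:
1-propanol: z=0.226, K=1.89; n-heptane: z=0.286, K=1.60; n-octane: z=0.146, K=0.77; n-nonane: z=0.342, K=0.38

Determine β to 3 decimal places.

Material balance + equilibrium reduce to Σ zᵢ(Kᵢ−1)/(1+β(Kᵢ−1)) = 0.
Check two-phase: ΣzᵢKᵢ = 1.127 > 1 and Σzᵢ/Kᵢ = 1.388 > 1, so g(0) = 0.127 > 0 and g(1) = -0.388 < 0.
Iterate (Newton) starting at β = 0.5:
  β = 0.500: g = -0.0741, g' = -0.433 → β = 0.329
  β = 0.329: g = -0.0037, g' = -0.395 → β = 0.319
Converged at β = 0.319.

β = 0.319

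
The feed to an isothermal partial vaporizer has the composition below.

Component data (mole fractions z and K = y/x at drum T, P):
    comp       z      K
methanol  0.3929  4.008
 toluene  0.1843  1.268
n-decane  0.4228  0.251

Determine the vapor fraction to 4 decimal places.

Iterate (Newton) starting at ψ = 0.64:
  ψ = 0.6400: g = -0.16205, g' = -1.3002 → ψ = 0.5154
  ψ = 0.5154: g = -0.00893, g' = -1.1860 → ψ = 0.5078
Converged at ψ = 0.5078.

ψ = 0.5078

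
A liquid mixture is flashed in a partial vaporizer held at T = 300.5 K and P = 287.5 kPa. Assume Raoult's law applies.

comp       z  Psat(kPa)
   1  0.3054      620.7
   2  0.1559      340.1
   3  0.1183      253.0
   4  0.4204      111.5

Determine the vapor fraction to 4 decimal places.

ψ = 0.2147

Raoult's law: Kᵢ = Pᵢˢᵃᵗ/P = Pᵢˢᵃᵗ/287.5.
  K_1 = 620.7/287.5 = 2.158957, K_2 = 340.1/287.5 = 1.182957, K_3 = 253.0/287.5 = 0.880000, K_4 = 111.5/287.5 = 0.387826
Material balance + equilibrium reduce to Σ zᵢ(Kᵢ−1)/(1+ψ(Kᵢ−1)) = 0.
Feasibility: ΣzᵢKᵢ = 1.1109, Σzᵢ/Kᵢ = 1.4917 — both > 1, two phases present.
Newton–Raphson from ψ = 0.64:
  ψ = 0.6400: g = -0.20977, g' = -0.5673 → ψ = 0.2702
  ψ = 0.2702: g = -0.02633, g' = -0.4706 → ψ = 0.2143
  ψ = 0.2143: g = 0.00019, g' = -0.4786 → ψ = 0.2147
Converged at ψ = 0.2147.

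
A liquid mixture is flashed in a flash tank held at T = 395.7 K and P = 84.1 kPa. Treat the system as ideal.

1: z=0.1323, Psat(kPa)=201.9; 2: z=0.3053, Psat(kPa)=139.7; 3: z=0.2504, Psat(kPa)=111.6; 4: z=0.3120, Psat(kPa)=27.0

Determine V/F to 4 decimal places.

V/F = 0.5199

Raoult's law: Kᵢ = Pᵢˢᵃᵗ/P = Pᵢˢᵃᵗ/84.1.
  K_1 = 201.9/84.1 = 2.400713, K_2 = 139.7/84.1 = 1.661118, K_3 = 111.6/84.1 = 1.326992, K_4 = 27.0/84.1 = 0.321046
Rachford–Rice: g(V/F) = Σ zᵢ(Kᵢ−1)/(1+V/F(Kᵢ−1)) = 0.
Feasibility: ΣzᵢKᵢ = 1.2572, Σzᵢ/Kᵢ = 1.3994 — both > 1, two phases present.
Newton–Raphson from V/F = 0.34:
  V/F = 0.3400: g = 0.08860, g' = -0.4729 → V/F = 0.5274
  V/F = 0.5274: g = -0.00392, g' = -0.5277 → V/F = 0.5200
  V/F = 0.5200: g = -0.00001, g' = -0.5240 → V/F = 0.5199
Converged at V/F = 0.5199.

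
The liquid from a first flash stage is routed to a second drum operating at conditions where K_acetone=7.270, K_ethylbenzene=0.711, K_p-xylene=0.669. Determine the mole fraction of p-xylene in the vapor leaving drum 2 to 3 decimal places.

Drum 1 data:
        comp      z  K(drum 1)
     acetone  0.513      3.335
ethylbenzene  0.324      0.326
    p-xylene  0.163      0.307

Drum 1:
Let ψ₁ = V/F and solve Σ zᵢ(Kᵢ−1)/(1+ψ₁(Kᵢ−1)) = 0.
Check two-phase: ΣzᵢKᵢ = 1.867 > 1 and Σzᵢ/Kᵢ = 1.679 > 1, so g(0) = 0.867 > 0 and g(1) = -0.679 < 0.
Iterate (Newton) starting at ψ₁ = 0.5:
  ψ₁ = 0.500: g = 0.0504, g' = -1.113 → ψ₁ = 0.545
Converged at ψ₁ = 0.545.
Drum-1 compositions:
  acetone: x = 0.226, y = 0.753
  ethylbenzene: x = 0.512, y = 0.167
  p-xylene: x = 0.262, y = 0.080
Drum-2 feed = drum-1 liquid: z₂ = (0.2256, 0.5123, 0.2620).
Drum 2:
Iterate (Newton) starting at ψ₂ = 0.66:
  ψ₂ = 0.660: g = -0.0186, g' = -0.448 → ψ₂ = 0.619
  ψ₂ = 0.619: g = 0.0007, g' = -0.482 → ψ₂ = 0.620
Converged at ψ₂ = 0.620.
  acetone: x = 0.046, y = 0.336
  ethylbenzene: x = 0.624, y = 0.444
  p-xylene: x = 0.330, y = 0.221

y_p-xylene (drum 2) = 0.221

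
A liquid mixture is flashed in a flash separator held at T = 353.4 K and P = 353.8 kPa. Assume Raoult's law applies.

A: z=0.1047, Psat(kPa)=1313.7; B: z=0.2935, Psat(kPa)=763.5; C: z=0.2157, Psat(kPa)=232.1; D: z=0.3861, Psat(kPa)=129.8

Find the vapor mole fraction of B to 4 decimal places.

Raoult's law: Kᵢ = Pᵢˢᵃᵗ/P = Pᵢˢᵃᵗ/353.8.
  K_A = 1313.7/353.8 = 3.713115, K_B = 763.5/353.8 = 2.157999, K_C = 232.1/353.8 = 0.656020, K_D = 129.8/353.8 = 0.366874
Let ψ = V/F and solve Σ zᵢ(Kᵢ−1)/(1+ψ(Kᵢ−1)) = 0.
Check two-phase: ΣzᵢKᵢ = 1.3053 > 1 and Σzᵢ/Kᵢ = 1.5454 > 1, so g(0) = 0.3053 > 0 and g(1) = -0.5454 < 0.
Iterate (Newton) starting at ψ = 0.5:
  ψ = 0.5000: g = -0.11150, g' = -0.6652 → ψ = 0.3324
  ψ = 0.3324: g = 0.00140, g' = -0.6991 → ψ = 0.3344
Converged at ψ = 0.3344.
Compositions from xᵢ = zᵢ/(1+ψ(Kᵢ−1)), yᵢ = Kᵢxᵢ:
  A: x = 0.0549, y = 0.2038
  B: x = 0.2116, y = 0.4566
  C: x = 0.2437, y = 0.1599
  D: x = 0.4898, y = 0.1797

y_B = 0.4566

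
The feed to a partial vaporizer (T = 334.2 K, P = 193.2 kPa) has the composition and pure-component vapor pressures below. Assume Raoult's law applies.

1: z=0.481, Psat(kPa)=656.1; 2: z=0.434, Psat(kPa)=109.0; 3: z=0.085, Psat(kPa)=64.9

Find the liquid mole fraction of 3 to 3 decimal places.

x_3 = 0.176

Raoult's law: Kᵢ = Pᵢˢᵃᵗ/P = Pᵢˢᵃᵗ/193.2.
  K_1 = 656.1/193.2 = 3.39596, K_2 = 109.0/193.2 = 0.56418, K_3 = 64.9/193.2 = 0.33592
Newton–Raphson from V/F = 0.5:
  V/F = 0.500: g = 0.1980, g' = -0.790 → V/F = 0.750
  V/F = 0.750: g = 0.0183, g' = -0.684 → V/F = 0.777
Converged at V/F = 0.777.
Compositions from xᵢ = zᵢ/(1+V/F(Kᵢ−1)), yᵢ = Kᵢxᵢ:
  1: x = 0.168, y = 0.571
  2: x = 0.656, y = 0.370
  3: x = 0.176, y = 0.059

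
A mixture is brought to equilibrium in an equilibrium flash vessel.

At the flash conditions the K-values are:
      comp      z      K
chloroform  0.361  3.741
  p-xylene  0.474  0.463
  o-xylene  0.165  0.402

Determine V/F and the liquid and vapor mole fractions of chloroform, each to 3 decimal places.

V/F = 0.420, x_chloroform = 0.168, y_chloroform = 0.628

Newton iteration, V/F⁰ = 0.65:
  V/F = 0.650: g = -0.1967, g' = -0.831 → V/F = 0.413
  V/F = 0.413: g = 0.0057, g' = -0.926 → V/F = 0.419
  V/F = 0.419: g = 0.0000, g' = -0.920 → V/F = 0.420
Converged at V/F = 0.420.
Compositions from xᵢ = zᵢ/(1+V/F(Kᵢ−1)), yᵢ = Kᵢxᵢ:
  chloroform: x = 0.168, y = 0.628
  p-xylene: x = 0.612, y = 0.283
  o-xylene: x = 0.220, y = 0.089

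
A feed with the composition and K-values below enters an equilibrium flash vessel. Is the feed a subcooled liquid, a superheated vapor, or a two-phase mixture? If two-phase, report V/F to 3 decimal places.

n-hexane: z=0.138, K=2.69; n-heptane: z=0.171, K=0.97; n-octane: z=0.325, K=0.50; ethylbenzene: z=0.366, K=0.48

ΣzᵢKᵢ = 0.875; Σzᵢ/Kᵢ = 1.640.
Since ΣzᵢKᵢ < 1 the mixture is below its bubble point — single liquid phase.

subcooled liquid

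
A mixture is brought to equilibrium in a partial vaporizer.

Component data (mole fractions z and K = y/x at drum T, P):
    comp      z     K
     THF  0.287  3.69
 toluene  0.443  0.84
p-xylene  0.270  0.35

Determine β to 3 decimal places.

β = 0.488

Material balance + equilibrium reduce to Σ zᵢ(Kᵢ−1)/(1+β(Kᵢ−1)) = 0.
g(0) = ΣzᵢKᵢ − 1 = 0.526 and g(1) = 1 − Σzᵢ/Kᵢ = -0.377, so a root lies in (0, 1).
Newton iteration, β⁰ = 0.5:
  β = 0.500: g = -0.0078, g' = -0.641 → β = 0.488
Converged at β = 0.488.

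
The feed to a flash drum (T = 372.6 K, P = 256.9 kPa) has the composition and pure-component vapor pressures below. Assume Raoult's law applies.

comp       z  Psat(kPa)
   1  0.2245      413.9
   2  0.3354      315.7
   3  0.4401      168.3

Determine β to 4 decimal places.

Raoult's law: Kᵢ = Pᵢˢᵃᵗ/P = Pᵢˢᵃᵗ/256.9.
  K_1 = 413.9/256.9 = 1.611133, K_2 = 315.7/256.9 = 1.228883, K_3 = 168.3/256.9 = 0.655119
Iterate (Newton) starting at β = 0.68:
  β = 0.6800: g = -0.03493, g' = -0.1443 → β = 0.4380
  β = 0.4380: g = -0.00078, g' = -0.1393 → β = 0.4323
Converged at β = 0.4323.

β = 0.4323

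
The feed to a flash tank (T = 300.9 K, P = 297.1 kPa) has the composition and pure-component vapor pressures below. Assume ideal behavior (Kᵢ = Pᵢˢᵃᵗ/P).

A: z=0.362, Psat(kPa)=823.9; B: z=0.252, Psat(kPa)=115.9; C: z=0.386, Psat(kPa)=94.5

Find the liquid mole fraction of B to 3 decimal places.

x_B = 0.286

Raoult's law: Kᵢ = Pᵢˢᵃᵗ/P = Pᵢˢᵃᵗ/297.1.
  K_A = 823.9/297.1 = 2.77314, K_B = 115.9/297.1 = 0.39010, K_C = 94.5/297.1 = 0.31807
Newton–Raphson from ψ = 0.5:
  ψ = 0.500: g = -0.2803, g' = -0.927 → ψ = 0.198
  ψ = 0.198: g = -0.0037, g' = -0.985 → ψ = 0.194
Converged at ψ = 0.194.
Compositions from xᵢ = zᵢ/(1+ψ(Kᵢ−1)), yᵢ = Kᵢxᵢ:
  A: x = 0.269, y = 0.747
  B: x = 0.286, y = 0.111
  C: x = 0.445, y = 0.141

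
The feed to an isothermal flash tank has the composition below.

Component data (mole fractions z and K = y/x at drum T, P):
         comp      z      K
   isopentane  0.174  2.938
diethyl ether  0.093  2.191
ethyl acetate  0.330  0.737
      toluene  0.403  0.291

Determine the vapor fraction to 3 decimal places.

Newton iteration, ψ⁰ = 0.38:
  ψ = 0.380: g = -0.2171, g' = -0.687 → ψ = 0.064
  ψ = 0.064: g = 0.0153, g' = -0.877 → ψ = 0.081
  ψ = 0.081: g = 0.0002, g' = -0.849 → ψ = 0.082
Converged at ψ = 0.082.

ψ = 0.082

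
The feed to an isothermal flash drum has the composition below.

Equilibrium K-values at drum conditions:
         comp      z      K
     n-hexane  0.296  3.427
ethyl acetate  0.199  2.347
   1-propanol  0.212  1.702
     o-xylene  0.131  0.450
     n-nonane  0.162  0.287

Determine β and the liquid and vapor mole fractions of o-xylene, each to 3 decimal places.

Rachford–Rice: g(β) = Σ zᵢ(Kᵢ−1)/(1+β(Kᵢ−1)) = 0.
Check two-phase: ΣzᵢKᵢ = 1.948 > 1 and Σzᵢ/Kᵢ = 1.151 > 1, so g(0) = 0.948 > 0 and g(1) = -0.151 < 0.
Newton–Raphson from β = 0.7:
  β = 0.700: g = 0.1562, g' = -0.815 → β = 0.892
  β = 0.892: g = -0.0181, g' = -1.061 → β = 0.875
  β = 0.875: g = -0.0003, g' = -1.023 → β = 0.874
Converged at β = 0.874.
Compositions from xᵢ = zᵢ/(1+β(Kᵢ−1)), yᵢ = Kᵢxᵢ:
  n-hexane: x = 0.095, y = 0.325
  ethyl acetate: x = 0.091, y = 0.214
  1-propanol: x = 0.131, y = 0.224
  o-xylene: x = 0.252, y = 0.114
  n-nonane: x = 0.430, y = 0.123

β = 0.874, x_o-xylene = 0.252, y_o-xylene = 0.114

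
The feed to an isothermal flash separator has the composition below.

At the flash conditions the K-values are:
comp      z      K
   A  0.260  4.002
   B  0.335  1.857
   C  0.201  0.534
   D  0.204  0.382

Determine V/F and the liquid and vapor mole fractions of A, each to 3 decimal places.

Rachford–Rice: g(V/F) = Σ zᵢ(Kᵢ−1)/(1+V/F(Kᵢ−1)) = 0.
Feasibility: ΣzᵢKᵢ = 1.848, Σzᵢ/Kᵢ = 1.156 — both > 1, two phases present.
Newton–Raphson from V/F = 0.63:
  V/F = 0.630: g = 0.1174, g' = -0.680 → V/F = 0.802
Converged at V/F = 0.802.
Compositions from xᵢ = zᵢ/(1+V/F(Kᵢ−1)), yᵢ = Kᵢxᵢ:
  A: x = 0.076, y = 0.305
  B: x = 0.199, y = 0.369
  C: x = 0.321, y = 0.171
  D: x = 0.404, y = 0.154

V/F = 0.802, x_A = 0.076, y_A = 0.305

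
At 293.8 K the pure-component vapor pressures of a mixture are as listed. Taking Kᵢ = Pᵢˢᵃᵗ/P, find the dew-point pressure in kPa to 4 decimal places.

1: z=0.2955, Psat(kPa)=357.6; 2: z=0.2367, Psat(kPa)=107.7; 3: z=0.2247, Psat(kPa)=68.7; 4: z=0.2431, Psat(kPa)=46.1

At the dew point ψ → 1, so Σzᵢ/Kᵢ = 1 with Kᵢ = Pᵢˢᵃᵗ/P ⇒ 1/P = Σzᵢ/Pᵢˢᵃᵗ.
1/P = 0.2955/357.6 + 0.2367/107.7 + 0.2247/68.7 + 0.2431/46.1 = 0.0115682 ⇒ P = 86.4441 kPa

Pdew = 86.4441 kPa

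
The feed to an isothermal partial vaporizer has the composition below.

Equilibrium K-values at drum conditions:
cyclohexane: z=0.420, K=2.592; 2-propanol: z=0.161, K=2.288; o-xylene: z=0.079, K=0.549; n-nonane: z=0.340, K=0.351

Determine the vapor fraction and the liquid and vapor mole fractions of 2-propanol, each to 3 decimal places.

ψ = 0.662, x_2-propanol = 0.087, y_2-propanol = 0.199

Material balance + equilibrium reduce to Σ zᵢ(Kᵢ−1)/(1+ψ(Kᵢ−1)) = 0.
Feasibility: ΣzᵢKᵢ = 1.620, Σzᵢ/Kᵢ = 1.345 — both > 1, two phases present.
Newton iteration, ψ⁰ = 0.5:
  ψ = 0.500: g = 0.1258, g' = -0.769 → ψ = 0.663
  ψ = 0.663: g = -0.0014, g' = -0.804 → ψ = 0.662
Converged at ψ = 0.662.
Compositions from xᵢ = zᵢ/(1+ψ(Kᵢ−1)), yᵢ = Kᵢxᵢ:
  cyclohexane: x = 0.205, y = 0.530
  2-propanol: x = 0.087, y = 0.199
  o-xylene: x = 0.113, y = 0.062
  n-nonane: x = 0.596, y = 0.209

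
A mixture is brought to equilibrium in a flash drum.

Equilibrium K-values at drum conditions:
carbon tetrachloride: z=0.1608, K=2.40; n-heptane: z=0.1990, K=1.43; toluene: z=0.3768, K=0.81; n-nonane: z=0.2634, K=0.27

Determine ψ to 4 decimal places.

Iterate (Newton) starting at ψ = 0.5:
  ψ = 0.5000: g = -0.17906, g' = -0.4987 → ψ = 0.1409
  ψ = 0.1409: g = -0.01919, g' = -0.4413 → ψ = 0.0974
  ψ = 0.0974: g = 0.00027, g' = -0.4547 → ψ = 0.0980
Converged at ψ = 0.0980.

ψ = 0.0980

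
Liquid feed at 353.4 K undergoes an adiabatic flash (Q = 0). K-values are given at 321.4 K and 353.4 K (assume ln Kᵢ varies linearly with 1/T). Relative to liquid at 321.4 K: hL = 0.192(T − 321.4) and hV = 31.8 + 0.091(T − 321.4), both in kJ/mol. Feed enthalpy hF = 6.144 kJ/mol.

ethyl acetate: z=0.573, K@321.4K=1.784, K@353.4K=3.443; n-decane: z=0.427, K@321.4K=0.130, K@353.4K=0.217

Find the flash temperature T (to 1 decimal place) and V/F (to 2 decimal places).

Adiabatic flash: solve Rachford–Rice at each trial T, then check hF = ψ·hV(T) + (1−ψ)·hL(T).
  T = 321.4 K: K = (1.784, 0.130), RR gives ψ = 0.114, H_out = 3.624 kJ/mol
  T = 353.4 K: K = (3.443, 0.217), RR gives ψ = 0.557, H_out = 22.057 kJ/mol
  T = 337.4 K: K = (2.517, 0.170), RR gives ψ = 0.409, H_out = 15.416 kJ/mol
  T = 329.4 K: K = (2.128, 0.149), RR gives ψ = 0.295, H_out = 10.676 kJ/mol
  T = 325.4 K: K = (1.951, 0.139), RR gives ψ = 0.217, H_out = 7.568 kJ/mol
  T = 323.4 K: K = (1.866, 0.135), RR gives ψ = 0.169, H_out = 5.725 kJ/mol
  T = 324.4 K: K = (1.908, 0.137), RR gives ψ = 0.194, H_out = 6.675 kJ/mol
Linear interpolation between T = 323.4 (H_out = 5.725) and T = 324.4 (H_out = 6.675) on hF = 6.144 gives T ≈ 323.8 K, at which ψ = 0.18.

T = 323.8 K, V/F = 0.18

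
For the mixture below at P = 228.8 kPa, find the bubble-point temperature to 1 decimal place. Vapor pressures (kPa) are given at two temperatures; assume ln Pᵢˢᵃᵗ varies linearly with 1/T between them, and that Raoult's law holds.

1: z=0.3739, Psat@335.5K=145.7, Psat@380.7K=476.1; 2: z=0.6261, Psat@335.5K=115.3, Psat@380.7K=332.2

Bubble-point temperature: ΣzᵢPᵢˢᵃᵗ(T) = P. Interpolate ln Pᵢˢᵃᵗ = aᵢ + bᵢ/T.
  T = 335.5 K: ΣzᵢPᵢˢᵃᵗ = 126.67 kPa
  T = 380.7 K: ΣzᵢPᵢˢᵃᵗ = 386.00 kPa
  T = 358.1 K: ΣzᵢPᵢˢᵃᵗ = 228.92 kPa
  T = 346.8 K: ΣzᵢPᵢˢᵃᵗ = 171.91 kPa
  T = 352.5 K: ΣzᵢPᵢˢᵃᵗ = 199.08 kPa
  T = 355.3 K: ΣzᵢPᵢˢᵃᵗ = 213.60 kPa
Interpolating between 355.3 K and 358.1 K gives T ≈ 358.1 K.

T = 358.1 K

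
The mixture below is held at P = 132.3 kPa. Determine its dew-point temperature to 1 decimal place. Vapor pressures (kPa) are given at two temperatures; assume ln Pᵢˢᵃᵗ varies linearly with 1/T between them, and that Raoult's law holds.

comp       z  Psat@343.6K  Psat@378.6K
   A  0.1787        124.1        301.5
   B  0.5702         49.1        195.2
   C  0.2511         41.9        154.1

T = 367.5 K

Dew-point temperature: Σzᵢ·P/Pᵢˢᵃᵗ(T) = 1. Interpolate ln Pᵢˢᵃᵗ = aᵢ + bᵢ/T.
  T = 343.6 K: ΣzᵢP/Pᵢˢᵃᵗ = 2.5198
  T = 378.6 K: ΣzᵢP/Pᵢˢᵃᵗ = 0.6805
  T = 361.1 K: ΣzᵢP/Pᵢˢᵃᵗ = 1.2654
  T = 369.9 K: ΣzᵢP/Pᵢˢᵃᵗ = 0.9190
  T = 365.5 K: ΣzᵢP/Pᵢˢᵃᵗ = 1.0761
  T = 367.7 K: ΣzᵢP/Pᵢˢᵃᵗ = 0.9939
Interpolating between 365.5 K and 367.7 K gives T ≈ 367.5 K.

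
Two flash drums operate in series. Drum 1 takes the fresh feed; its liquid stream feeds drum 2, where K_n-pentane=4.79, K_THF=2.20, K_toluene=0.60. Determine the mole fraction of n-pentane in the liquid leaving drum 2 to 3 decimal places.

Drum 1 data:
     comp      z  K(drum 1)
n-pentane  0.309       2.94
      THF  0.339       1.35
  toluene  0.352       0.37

Drum 1:
Material balance + equilibrium reduce to Σ zᵢ(Kᵢ−1)/(1+ψ₁(Kᵢ−1)) = 0.
Feasibility: ΣzᵢKᵢ = 1.496, Σzᵢ/Kᵢ = 1.308 — both > 1, two phases present.
Newton–Raphson from ψ₁ = 0.5:
  ψ₁ = 0.500: g = 0.0815, g' = -0.627 → ψ₁ = 0.630
  ψ₁ = 0.630: g = -0.0007, g' = -0.647 → ψ₁ = 0.629
Converged at ψ₁ = 0.629.
Drum-1 compositions:
  n-pentane: x = 0.139, y = 0.409
  THF: x = 0.278, y = 0.375
  toluene: x = 0.583, y = 0.216
Drum-2 feed = drum-1 liquid: z₂ = (0.1392, 0.2778, 0.5830).
Drum 2:
Let ψ₂ = V/F and solve Σ zᵢ(Kᵢ−1)/(1+ψ₂(Kᵢ−1)) = 0.
Feasibility: ΣzᵢKᵢ = 1.628, Σzᵢ/Kᵢ = 1.127 — both > 1, two phases present.
Newton iteration, ψ₂⁰ = 0.5:
  ψ₂ = 0.500: g = 0.0991, g' = -0.541 → ψ₂ = 0.683
  ψ₂ = 0.683: g = 0.0092, g' = -0.453 → ψ₂ = 0.704
Converged at ψ₂ = 0.704.
  n-pentane: x = 0.038, y = 0.182
  THF: x = 0.151, y = 0.331
  toluene: x = 0.811, y = 0.487

x_n-pentane (drum 2) = 0.038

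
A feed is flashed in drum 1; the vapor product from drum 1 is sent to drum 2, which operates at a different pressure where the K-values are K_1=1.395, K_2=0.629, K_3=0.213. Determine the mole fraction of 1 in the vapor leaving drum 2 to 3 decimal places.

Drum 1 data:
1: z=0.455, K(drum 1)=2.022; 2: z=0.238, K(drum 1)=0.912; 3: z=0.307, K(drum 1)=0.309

y_1 (drum 2) = 0.806

Drum 1:
Material balance + equilibrium reduce to Σ zᵢ(Kᵢ−1)/(1+ψ₁(Kᵢ−1)) = 0.
Check two-phase: ΣzᵢKᵢ = 1.232 > 1 and Σzᵢ/Kᵢ = 1.480 > 1, so g(0) = 0.232 > 0 and g(1) = -0.480 < 0.
Newton iteration, ψ₁⁰ = 0.5:
  ψ₁ = 0.500: g = -0.0383, g' = -0.552 → ψ₁ = 0.431
  ψ₁ = 0.431: g = -0.0009, g' = -0.528 → ψ₁ = 0.429
Converged at ψ₁ = 0.429.
Drum-1 compositions:
  1: x = 0.316, y = 0.640
  2: x = 0.247, y = 0.226
  3: x = 0.436, y = 0.135
Drum-2 feed = drum-1 vapor: z₂ = (0.6396, 0.2256, 0.1348).
Drum 2:
Let ψ₂ = V/F and solve Σ zᵢ(Kᵢ−1)/(1+ψ₂(Kᵢ−1)) = 0.
Feasibility: ΣzᵢKᵢ = 1.063, Σzᵢ/Kᵢ = 1.450 — both > 1, two phases present.
Iterate (Newton) starting at ψ₂ = 0.65:
  ψ₂ = 0.650: g = -0.1265, g' = -0.467 → ψ₂ = 0.379
  ψ₂ = 0.379: g = -0.0289, g' = -0.287 → ψ₂ = 0.279
  ψ₂ = 0.279: g = -0.0016, g' = -0.257 → ψ₂ = 0.272
Converged at ψ₂ = 0.272.
  1: x = 0.578, y = 0.806
  2: x = 0.251, y = 0.158
  3: x = 0.172, y = 0.037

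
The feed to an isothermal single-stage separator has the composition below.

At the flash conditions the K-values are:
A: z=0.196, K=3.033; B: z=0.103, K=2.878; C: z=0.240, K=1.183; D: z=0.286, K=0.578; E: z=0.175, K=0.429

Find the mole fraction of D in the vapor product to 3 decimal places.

Material balance + equilibrium reduce to Σ zᵢ(Kᵢ−1)/(1+β(Kᵢ−1)) = 0.
Feasibility: ΣzᵢKᵢ = 1.415, Σzᵢ/Kᵢ = 1.206 — both > 1, two phases present.
Iterate (Newton) starting at β = 0.5:
  β = 0.500: g = 0.0448, g' = -0.496 → β = 0.590
  β = 0.590: g = 0.0011, g' = -0.476 → β = 0.592
Converged at β = 0.592.
Compositions from xᵢ = zᵢ/(1+β(Kᵢ−1)), yᵢ = Kᵢxᵢ:
  A: x = 0.089, y = 0.270
  B: x = 0.049, y = 0.140
  C: x = 0.217, y = 0.256
  D: x = 0.381, y = 0.220
  E: x = 0.264, y = 0.113

y_D = 0.220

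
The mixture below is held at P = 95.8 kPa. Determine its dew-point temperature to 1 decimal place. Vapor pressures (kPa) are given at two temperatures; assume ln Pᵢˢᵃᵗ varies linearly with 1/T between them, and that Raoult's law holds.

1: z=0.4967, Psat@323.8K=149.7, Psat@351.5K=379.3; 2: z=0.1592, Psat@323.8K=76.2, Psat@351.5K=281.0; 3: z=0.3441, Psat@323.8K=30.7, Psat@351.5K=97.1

T = 334.7 K

Dew-point temperature: Σzᵢ·P/Pᵢˢᵃᵗ(T) = 1. Interpolate ln Pᵢˢᵃᵗ = aᵢ + bᵢ/T.
  T = 323.8 K: ΣzᵢP/Pᵢˢᵃᵗ = 1.5918
  T = 351.5 K: ΣzᵢP/Pᵢˢᵃᵗ = 0.5192
  T = 337.6 K: ΣzᵢP/Pᵢˢᵃᵗ = 0.8889
  T = 330.7 K: ΣzᵢP/Pᵢˢᵃᵗ = 1.1818
  T = 334.1 K: ΣzᵢP/Pᵢˢᵃᵗ = 1.0254
  T = 335.9 K: ΣzᵢP/Pᵢˢᵃᵗ = 0.9524
Interpolating between 334.1 K and 335.9 K gives T ≈ 334.7 K.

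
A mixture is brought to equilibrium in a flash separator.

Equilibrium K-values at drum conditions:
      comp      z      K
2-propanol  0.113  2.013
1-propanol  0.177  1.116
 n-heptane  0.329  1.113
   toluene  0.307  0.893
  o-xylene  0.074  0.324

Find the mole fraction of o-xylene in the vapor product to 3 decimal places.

Rachford–Rice: g(ψ) = Σ zᵢ(Kᵢ−1)/(1+ψ(Kᵢ−1)) = 0.
Feasibility: ΣzᵢKᵢ = 1.089, Σzᵢ/Kᵢ = 1.083 — both > 1, two phases present.
Newton–Raphson from ψ = 0.32:
  ψ = 0.320: g = 0.0443, g' = -0.131 → ψ = 0.658
  ψ = 0.658: g = -0.0030, g' = -0.161 → ψ = 0.639
Converged at ψ = 0.639.
Compositions from xᵢ = zᵢ/(1+ψ(Kᵢ−1)), yᵢ = Kᵢxᵢ:
  2-propanol: x = 0.069, y = 0.138
  1-propanol: x = 0.165, y = 0.184
  n-heptane: x = 0.307, y = 0.342
  toluene: x = 0.330, y = 0.294
  o-xylene: x = 0.130, y = 0.042

y_o-xylene = 0.042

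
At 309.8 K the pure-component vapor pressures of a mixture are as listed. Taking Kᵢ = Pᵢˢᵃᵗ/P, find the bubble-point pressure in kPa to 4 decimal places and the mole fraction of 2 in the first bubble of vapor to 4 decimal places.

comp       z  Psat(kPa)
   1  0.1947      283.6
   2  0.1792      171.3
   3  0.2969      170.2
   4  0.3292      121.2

Pbub = 176.3453 kPa, y_2 = 0.1741

At the bubble point ψ → 0, so ΣzᵢKᵢ = 1 with Kᵢ = Pᵢˢᵃᵗ/P ⇒ P = ΣzᵢPᵢˢᵃᵗ.
P = 0.1947·283.6 + 0.1792·171.3 + 0.2969·170.2 + 0.3292·121.2 = 176.3453 kPa
yᵢ = zᵢPᵢˢᵃᵗ/P ⇒ y_2 = 0.1792·171.3/176.3453 = 0.1741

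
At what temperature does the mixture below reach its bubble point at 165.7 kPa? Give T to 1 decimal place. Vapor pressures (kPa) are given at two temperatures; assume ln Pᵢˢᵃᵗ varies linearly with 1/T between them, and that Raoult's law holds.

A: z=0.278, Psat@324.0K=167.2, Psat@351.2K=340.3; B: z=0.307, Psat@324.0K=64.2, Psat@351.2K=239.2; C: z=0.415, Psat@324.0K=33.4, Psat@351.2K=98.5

T = 344.4 K

Bubble-point temperature: ΣzᵢPᵢˢᵃᵗ(T) = P. Interpolate ln Pᵢˢᵃᵗ = aᵢ + bᵢ/T.
  T = 324.0 K: ΣzᵢPᵢˢᵃᵗ = 80.05 kPa
  T = 351.2 K: ΣzᵢPᵢˢᵃᵗ = 208.92 kPa
  T = 337.6 K: ΣzᵢPᵢˢᵃᵗ = 130.66 kPa
  T = 344.4 K: ΣzᵢPᵢˢᵃᵗ = 165.63 kPa
  T = 347.8 K: ΣzᵢPᵢˢᵃᵗ = 186.14 kPa
  T = 346.1 K: ΣzᵢPᵢˢᵃᵗ = 175.61 kPa
Interpolating between 344.4 K and 346.1 K gives T ≈ 344.4 K.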